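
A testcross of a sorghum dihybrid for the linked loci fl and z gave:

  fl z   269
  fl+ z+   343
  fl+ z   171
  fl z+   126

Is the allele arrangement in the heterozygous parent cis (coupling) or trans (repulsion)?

The two most frequent classes are fl+ z+ (343) and fl z (269); these are the parental (non-recombinant) types.
So the F1 carried fl+ z+ on one chromosome and fl z on the other — the recessive alleles are on the same chromosome (cis / coupling).

cis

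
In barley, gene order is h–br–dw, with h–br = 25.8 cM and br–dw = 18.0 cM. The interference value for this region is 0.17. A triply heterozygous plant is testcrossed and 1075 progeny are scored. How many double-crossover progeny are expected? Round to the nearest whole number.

Map distances give recombination frequencies of 0.258 and 0.180 for the two intervals.
With interference 0.17 (so coincidence = 0.83), expected double-crossover frequency = 0.258 × 0.180 × 0.83 = 0.03855.
Expected number = 0.03855 × 1075 = 41.44 ≈ 41.

41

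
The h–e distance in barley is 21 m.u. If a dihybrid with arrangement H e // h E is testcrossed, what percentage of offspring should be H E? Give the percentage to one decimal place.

A map distance of 21 m.u. corresponds to a recombination frequency of 0.210.
The F1 is H e / h E, so H E is a recombinant gamete class with expected frequency r/2 = 0.210/2 = 0.1050.
That is 0.1050 = 10.5% of the progeny.

10.5%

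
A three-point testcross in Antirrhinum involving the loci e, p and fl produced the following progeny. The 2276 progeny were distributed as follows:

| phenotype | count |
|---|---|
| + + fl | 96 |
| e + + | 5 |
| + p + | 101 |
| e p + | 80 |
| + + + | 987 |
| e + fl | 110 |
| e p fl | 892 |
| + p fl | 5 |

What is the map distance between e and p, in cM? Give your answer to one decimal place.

The two most frequent reciprocal classes, e p fl and + + +, are the parental types, so the F1 was e p fl / + + +.
The two rarest classes, + p fl and e + +, are the double crossovers. Comparing them with the parentals, only the e allele has switched, so e is the middle locus and the order is fl – e – p.
Crossovers in the e–p interval produce the single-crossover classes e + fl and + p + (110 + 101 = 211) plus the double crossovers (10).
RF(e–p) = (211 + 10) / 2276 = 221/2276 = 0.0971 → 9.7 cM.

9.7 cM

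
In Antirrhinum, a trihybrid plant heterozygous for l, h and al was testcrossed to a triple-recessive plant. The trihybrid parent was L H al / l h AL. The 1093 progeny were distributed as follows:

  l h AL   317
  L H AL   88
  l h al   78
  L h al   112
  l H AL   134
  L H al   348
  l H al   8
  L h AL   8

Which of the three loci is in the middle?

l

The two rarest classes, l H al and L h AL, are the double crossovers. Comparing them with the parentals, only the l allele has switched, so l is the middle locus and the order is al – l – h.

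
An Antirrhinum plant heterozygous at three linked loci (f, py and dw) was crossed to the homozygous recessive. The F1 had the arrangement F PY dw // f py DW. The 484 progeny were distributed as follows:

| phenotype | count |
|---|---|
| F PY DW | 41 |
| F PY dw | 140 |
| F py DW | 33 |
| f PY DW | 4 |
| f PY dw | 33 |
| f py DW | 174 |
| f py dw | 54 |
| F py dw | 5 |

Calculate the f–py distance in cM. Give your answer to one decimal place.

15.5 cM

The two rarest classes, F py dw and f PY DW, are the double crossovers. Comparing them with the parentals, only the py allele has switched, so py is the middle locus and the order is f – py – dw.
Crossovers in the f–py interval produce the single-crossover classes f PY dw and F py DW (33 + 33 = 66) plus the double crossovers (9).
RF(f–py) = (66 + 9) / 484 = 75/484 = 0.1550 → 15.5 cM.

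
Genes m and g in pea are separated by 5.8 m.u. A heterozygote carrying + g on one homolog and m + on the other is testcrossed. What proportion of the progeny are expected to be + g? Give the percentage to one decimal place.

A map distance of 5.8 m.u. corresponds to a recombination frequency of 0.058.
The F1 is + g / m +, so + g is a parental gamete class with expected frequency (1 − r)/2 = 0.942/2 = 0.4710.
That is 0.4710 = 47.1% of the progeny.

47.1%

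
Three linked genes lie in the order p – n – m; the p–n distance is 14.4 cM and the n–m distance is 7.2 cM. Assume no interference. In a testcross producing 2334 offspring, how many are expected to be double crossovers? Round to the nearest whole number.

Map distances give recombination frequencies of 0.144 and 0.072 for the two intervals.
With no interference, expected double-crossover frequency = 0.144 × 0.072 = 0.01037.
Expected number = 0.01037 × 2334 = 24.20 ≈ 24.

24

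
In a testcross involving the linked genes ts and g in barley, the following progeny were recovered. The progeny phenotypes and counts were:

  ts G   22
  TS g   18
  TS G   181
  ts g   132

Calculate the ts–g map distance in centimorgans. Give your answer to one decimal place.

11.3 centimorgans

The two most frequent classes, TS G (181) and ts g (132), are the parental types, so the F1 was TS G / ts g.
The recombinant classes are TS g and ts G: 18 + 22 = 40.
Recombination frequency = 40/353 = 0.1133 ≈ 11.3%, i.e. 11.3 centimorgans.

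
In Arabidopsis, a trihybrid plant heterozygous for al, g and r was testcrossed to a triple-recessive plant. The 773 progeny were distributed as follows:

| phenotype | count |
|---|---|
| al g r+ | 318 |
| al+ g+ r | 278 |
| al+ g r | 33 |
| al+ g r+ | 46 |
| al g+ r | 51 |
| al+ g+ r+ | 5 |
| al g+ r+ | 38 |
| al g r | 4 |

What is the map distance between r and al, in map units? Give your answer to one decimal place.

13.7 map units

The two most frequent reciprocal classes, al g r+ and al+ g+ r, are the parental types, so the F1 was al g r+ / al+ g+ r.
The two rarest classes, al g r and al+ g+ r+, are the double crossovers. Comparing them with the parentals, only the r allele has switched, so r is the middle locus and the order is al – r – g.
Crossovers in the al–r interval produce the single-crossover classes al+ g r+ and al g+ r (46 + 51 = 97) plus the double crossovers (9).
RF(al–r) = (97 + 9) / 773 = 106/773 = 0.1371 → 13.7 map units.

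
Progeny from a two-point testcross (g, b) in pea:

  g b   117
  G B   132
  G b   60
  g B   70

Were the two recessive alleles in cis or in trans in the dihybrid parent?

The two most frequent classes are G B (132) and g b (117); these are the parental (non-recombinant) types.
So the F1 carried G B on one chromosome and g b on the other — the recessive alleles are on the same chromosome (cis / coupling).

cis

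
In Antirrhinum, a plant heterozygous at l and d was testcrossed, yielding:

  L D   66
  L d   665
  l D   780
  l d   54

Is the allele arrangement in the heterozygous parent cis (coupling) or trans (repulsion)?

trans

The two most frequent classes are L d (665) and l D (780); these are the parental (non-recombinant) types.
So the F1 carried L d on one chromosome and l D on the other — the recessive alleles are on opposite chromosomes (trans / repulsion).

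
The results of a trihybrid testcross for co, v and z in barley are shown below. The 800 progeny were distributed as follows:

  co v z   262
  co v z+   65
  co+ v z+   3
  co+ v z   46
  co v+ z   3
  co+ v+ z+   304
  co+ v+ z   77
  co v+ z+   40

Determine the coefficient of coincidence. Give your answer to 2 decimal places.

The two most frequent reciprocal classes, co+ v+ z+ and co v z, are the parental types, so the F1 was co+ v+ z+ / co v z.
The two rarest classes, co+ v z+ and co v+ z, are the double crossovers. Comparing them with the parentals, only the v allele has switched, so v is the middle locus and the order is co – v – z.
co–v: (86 + 6)/800 = 0.1150; v–z: (142 + 6)/800 = 0.1850.
Expected DCO frequency = 0.1150 × 0.1850 ≈ 0.02128; observed = 6/800 ≈ 0.00750.
Coefficient of coincidence = 0.00750/0.02128 ≈ 0.35.

0.35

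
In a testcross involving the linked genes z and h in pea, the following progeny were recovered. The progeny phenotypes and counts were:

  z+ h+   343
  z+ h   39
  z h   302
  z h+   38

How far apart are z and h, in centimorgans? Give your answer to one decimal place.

10.7 centimorgans

The two most frequent classes, z+ h+ (343) and z h (302), are the parental types, so the F1 was z+ h+ / z h.
The recombinant classes are z+ h and z h+: 39 + 38 = 77.
Recombination frequency = 77/722 = 0.1066 ≈ 10.7%, i.e. 10.7 centimorgans.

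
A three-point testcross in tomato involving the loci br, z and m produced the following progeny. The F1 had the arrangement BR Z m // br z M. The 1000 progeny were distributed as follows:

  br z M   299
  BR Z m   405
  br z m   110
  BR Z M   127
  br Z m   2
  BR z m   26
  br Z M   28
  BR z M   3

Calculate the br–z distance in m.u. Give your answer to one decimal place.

The two rarest classes, br Z m and BR z M, are the double crossovers. Comparing them with the parentals, only the br allele has switched, so br is the middle locus and the order is z – br – m.
Crossovers in the z–br interval produce the single-crossover classes BR z m and br Z M (26 + 28 = 54) plus the double crossovers (5).
RF(z–br) = (54 + 5) / 1000 = 59/1000 = 0.0590 → 5.9 m.u.

5.9 m.u.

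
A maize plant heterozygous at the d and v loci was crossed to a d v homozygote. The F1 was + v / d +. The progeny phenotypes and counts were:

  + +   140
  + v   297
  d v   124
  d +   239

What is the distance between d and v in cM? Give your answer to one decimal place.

33.0 cM

The recombinant classes are + + and d v: 140 + 124 = 264.
Recombination frequency = 264/800 = 0.3300 ≈ 33.0%, i.e. 33.0 cM.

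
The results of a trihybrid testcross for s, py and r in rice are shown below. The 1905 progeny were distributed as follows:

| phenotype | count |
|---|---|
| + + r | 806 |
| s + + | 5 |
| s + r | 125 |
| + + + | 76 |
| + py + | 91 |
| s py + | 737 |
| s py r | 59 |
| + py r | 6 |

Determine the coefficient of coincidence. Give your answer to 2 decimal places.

0.63

The two most frequent reciprocal classes, s py + and + + r, are the parental types, so the F1 was s py + / + + r.
The two rarest classes, s + + and + py r, are the double crossovers. Comparing them with the parentals, only the py allele has switched, so py is the middle locus and the order is s – py – r.
s–py: (216 + 11)/1905 = 0.1192; py–r: (135 + 11)/1905 = 0.0766.
Expected DCO frequency = 0.1192 × 0.0766 ≈ 0.00913; observed = 11/1905 ≈ 0.00577.
Coefficient of coincidence = 0.00577/0.00913 ≈ 0.63.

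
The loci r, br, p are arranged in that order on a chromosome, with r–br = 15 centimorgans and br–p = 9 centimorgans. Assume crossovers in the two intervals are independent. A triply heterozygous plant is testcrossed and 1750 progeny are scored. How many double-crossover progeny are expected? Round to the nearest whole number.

24

Map distances give recombination frequencies of 0.150 and 0.090 for the two intervals.
With no interference, expected double-crossover frequency = 0.150 × 0.090 = 0.01350.
Expected number = 0.01350 × 1750 = 23.62 ≈ 24.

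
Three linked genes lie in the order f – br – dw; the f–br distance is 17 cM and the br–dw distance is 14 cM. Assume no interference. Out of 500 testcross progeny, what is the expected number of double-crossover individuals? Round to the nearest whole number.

12

Map distances give recombination frequencies of 0.170 and 0.140 for the two intervals.
With no interference, expected double-crossover frequency = 0.170 × 0.140 = 0.02380.
Expected number = 0.02380 × 500 = 11.90 ≈ 12.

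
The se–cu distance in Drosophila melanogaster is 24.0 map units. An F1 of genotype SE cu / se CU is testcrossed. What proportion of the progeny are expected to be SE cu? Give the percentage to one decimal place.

A map distance of 24.0 map units corresponds to a recombination frequency of 0.240.
The F1 is SE cu / se CU, so SE cu is a parental gamete class with expected frequency (1 − r)/2 = 0.760/2 = 0.3800.
That is 0.3800 = 38.0% of the progeny.

38.0%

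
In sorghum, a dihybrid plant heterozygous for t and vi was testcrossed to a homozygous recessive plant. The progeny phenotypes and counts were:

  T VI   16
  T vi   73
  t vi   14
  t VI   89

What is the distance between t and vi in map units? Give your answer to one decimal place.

15.6 map units

The two most frequent classes, T vi (73) and t VI (89), are the parental types, so the F1 was T vi / t VI.
The recombinant classes are T VI and t vi: 16 + 14 = 30.
Recombination frequency = 30/192 = 0.1562 ≈ 15.6%, i.e. 15.6 map units.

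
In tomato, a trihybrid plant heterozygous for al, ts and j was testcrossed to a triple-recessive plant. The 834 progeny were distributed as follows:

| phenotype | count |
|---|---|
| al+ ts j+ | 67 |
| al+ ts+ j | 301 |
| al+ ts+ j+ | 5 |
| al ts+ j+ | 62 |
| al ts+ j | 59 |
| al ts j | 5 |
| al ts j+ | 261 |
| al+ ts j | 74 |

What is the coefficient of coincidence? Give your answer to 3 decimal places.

The two most frequent reciprocal classes, al ts j+ and al+ ts+ j, are the parental types, so the F1 was al ts j+ / al+ ts+ j.
The two rarest classes, al ts j and al+ ts+ j+, are the double crossovers. Comparing them with the parentals, only the j allele has switched, so j is the middle locus and the order is al – j – ts.
al–j: (126 + 10)/834 = 0.1631; j–ts: (136 + 10)/834 = 0.1751.
Expected DCO frequency = 0.1631 × 0.1751 ≈ 0.02856; observed = 10/834 ≈ 0.01199.
Coefficient of coincidence = 0.01199/0.02856 ≈ 0.420.

0.420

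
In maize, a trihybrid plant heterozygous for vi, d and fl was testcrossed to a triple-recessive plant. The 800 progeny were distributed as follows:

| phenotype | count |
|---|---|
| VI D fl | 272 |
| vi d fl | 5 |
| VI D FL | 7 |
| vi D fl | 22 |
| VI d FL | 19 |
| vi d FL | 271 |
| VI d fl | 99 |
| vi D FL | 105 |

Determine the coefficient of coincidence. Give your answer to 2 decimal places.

The two most frequent reciprocal classes, vi d FL and VI D fl, are the parental types, so the F1 was vi d FL / VI D fl.
The two rarest classes, vi d fl and VI D FL, are the double crossovers. Comparing them with the parentals, only the fl allele has switched, so fl is the middle locus and the order is d – fl – vi.
d–fl: (204 + 12)/800 = 0.2700; fl–vi: (41 + 12)/800 = 0.0663.
Expected DCO frequency = 0.2700 × 0.0663 ≈ 0.01790; observed = 12/800 ≈ 0.01500.
Coefficient of coincidence = 0.01500/0.01790 ≈ 0.84.

0.84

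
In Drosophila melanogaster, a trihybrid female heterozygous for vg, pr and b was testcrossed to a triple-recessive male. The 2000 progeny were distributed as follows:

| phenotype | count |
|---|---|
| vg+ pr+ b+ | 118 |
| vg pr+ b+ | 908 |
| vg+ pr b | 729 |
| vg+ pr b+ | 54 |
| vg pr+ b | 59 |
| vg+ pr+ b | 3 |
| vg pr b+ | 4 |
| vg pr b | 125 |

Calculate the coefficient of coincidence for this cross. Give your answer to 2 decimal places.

0.47

The two most frequent reciprocal classes, vg+ pr b and vg pr+ b+, are the parental types, so the F1 was vg+ pr b / vg pr+ b+.
The two rarest classes, vg+ pr+ b and vg pr b+, are the double crossovers. Comparing them with the parentals, only the pr allele has switched, so pr is the middle locus and the order is vg – pr – b.
vg–pr: (243 + 7)/2000 = 0.1250; pr–b: (113 + 7)/2000 = 0.0600.
Expected DCO frequency = 0.1250 × 0.0600 ≈ 0.00750; observed = 7/2000 ≈ 0.00350.
Coefficient of coincidence = 0.00350/0.00750 ≈ 0.47.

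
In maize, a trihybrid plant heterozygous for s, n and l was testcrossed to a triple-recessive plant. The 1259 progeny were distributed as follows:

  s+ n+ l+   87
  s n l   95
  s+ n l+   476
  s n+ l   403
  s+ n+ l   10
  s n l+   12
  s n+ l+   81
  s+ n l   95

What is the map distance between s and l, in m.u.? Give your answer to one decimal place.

The two most frequent reciprocal classes, s+ n l+ and s n+ l, are the parental types, so the F1 was s+ n l+ / s n+ l.
The two rarest classes, s n l+ and s+ n+ l, are the double crossovers. Comparing them with the parentals, only the s allele has switched, so s is the middle locus and the order is n – s – l.
Crossovers in the s–l interval produce the single-crossover classes s+ n l and s n+ l+ (95 + 81 = 176) plus the double crossovers (22).
RF(s–l) = (176 + 22) / 1259 = 198/1259 = 0.1573 → 15.7 m.u.

15.7 m.u.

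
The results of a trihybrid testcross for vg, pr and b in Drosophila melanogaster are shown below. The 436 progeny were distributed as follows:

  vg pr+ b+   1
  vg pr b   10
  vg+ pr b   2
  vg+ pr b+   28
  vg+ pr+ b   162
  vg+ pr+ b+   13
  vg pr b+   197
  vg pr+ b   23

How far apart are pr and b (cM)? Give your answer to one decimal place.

The two most frequent reciprocal classes, vg pr b+ and vg+ pr+ b, are the parental types, so the F1 was vg pr b+ / vg+ pr+ b.
The two rarest classes, vg pr+ b+ and vg+ pr b, are the double crossovers. Comparing them with the parentals, only the pr allele has switched, so pr is the middle locus and the order is vg – pr – b.
Crossovers in the pr–b interval produce the single-crossover classes vg pr b and vg+ pr+ b+ (10 + 13 = 23) plus the double crossovers (3).
RF(pr–b) = (23 + 3) / 436 = 26/436 = 0.0596 → 6.0 cM.

6.0 cM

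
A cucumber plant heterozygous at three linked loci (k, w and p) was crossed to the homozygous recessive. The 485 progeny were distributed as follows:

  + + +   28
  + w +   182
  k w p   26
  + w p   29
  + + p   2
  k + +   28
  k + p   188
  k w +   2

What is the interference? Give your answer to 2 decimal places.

The two most frequent reciprocal classes, + w + and k + p, are the parental types, so the F1 was + w + / k + p.
The two rarest classes, k w + and + + p, are the double crossovers. Comparing them with the parentals, only the k allele has switched, so k is the middle locus and the order is w – k – p.
w–k: (54 + 4)/485 = 0.1196; k–p: (57 + 4)/485 = 0.1258.
Expected DCO frequency = 0.1196 × 0.1258 ≈ 0.01505; observed = 4/485 ≈ 0.00825.
Coefficient of coincidence = 0.00825/0.01505 ≈ 0.55; interference = 1 − 0.55 = 0.45.

0.45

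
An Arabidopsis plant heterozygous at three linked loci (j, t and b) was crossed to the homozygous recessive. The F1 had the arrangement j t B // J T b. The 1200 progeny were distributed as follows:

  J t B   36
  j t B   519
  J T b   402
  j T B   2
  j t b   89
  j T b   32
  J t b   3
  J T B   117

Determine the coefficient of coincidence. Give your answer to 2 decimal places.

0.39

The two rarest classes, j T B and J t b, are the double crossovers. Comparing them with the parentals, only the t allele has switched, so t is the middle locus and the order is j – t – b.
j–t: (68 + 5)/1200 = 0.0608; t–b: (206 + 5)/1200 = 0.1758.
Expected DCO frequency = 0.0608 × 0.1758 ≈ 0.01069; observed = 5/1200 ≈ 0.00417.
Coefficient of coincidence = 0.00417/0.01069 ≈ 0.39.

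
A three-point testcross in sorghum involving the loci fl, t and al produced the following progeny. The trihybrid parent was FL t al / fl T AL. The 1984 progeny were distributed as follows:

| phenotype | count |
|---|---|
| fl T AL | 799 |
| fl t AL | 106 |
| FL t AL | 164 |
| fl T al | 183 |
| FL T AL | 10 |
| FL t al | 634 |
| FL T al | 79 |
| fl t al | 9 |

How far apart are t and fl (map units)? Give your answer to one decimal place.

The two rarest classes, fl t al and FL T AL, are the double crossovers. Comparing them with the parentals, only the fl allele has switched, so fl is the middle locus and the order is t – fl – al.
Crossovers in the t–fl interval produce the single-crossover classes FL T al and fl t AL (79 + 106 = 185) plus the double crossovers (19).
RF(t–fl) = (185 + 19) / 1984 = 204/1984 = 0.1028 → 10.3 map units.

10.3 map units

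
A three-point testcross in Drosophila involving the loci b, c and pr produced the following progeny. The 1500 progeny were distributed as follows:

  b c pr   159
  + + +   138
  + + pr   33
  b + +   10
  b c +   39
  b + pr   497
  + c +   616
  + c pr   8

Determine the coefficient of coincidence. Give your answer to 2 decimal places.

The two most frequent reciprocal classes, + c + and b + pr, are the parental types, so the F1 was + c + / b + pr.
The two rarest classes, + c pr and b + +, are the double crossovers. Comparing them with the parentals, only the pr allele has switched, so pr is the middle locus and the order is b – pr – c.
b–pr: (72 + 18)/1500 = 0.0600; pr–c: (297 + 18)/1500 = 0.2100.
Expected DCO frequency = 0.0600 × 0.2100 ≈ 0.01260; observed = 18/1500 ≈ 0.01200.
Coefficient of coincidence = 0.01200/0.01260 ≈ 0.95.

0.95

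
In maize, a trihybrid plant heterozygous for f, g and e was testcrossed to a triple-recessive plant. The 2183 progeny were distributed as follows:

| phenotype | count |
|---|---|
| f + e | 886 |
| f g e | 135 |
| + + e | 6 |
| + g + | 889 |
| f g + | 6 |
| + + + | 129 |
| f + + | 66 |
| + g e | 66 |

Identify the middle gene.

The two most frequent reciprocal classes, + g + and f + e, are the parental types, so the F1 was + g + / f + e.
The two rarest classes, f g + and + + e, are the double crossovers. Comparing them with the parentals, only the f allele has switched, so f is the middle locus and the order is g – f – e.

f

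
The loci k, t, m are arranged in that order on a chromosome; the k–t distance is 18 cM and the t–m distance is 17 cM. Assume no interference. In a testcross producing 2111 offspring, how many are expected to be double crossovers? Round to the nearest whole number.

65

Map distances give recombination frequencies of 0.180 and 0.170 for the two intervals.
With no interference, expected double-crossover frequency = 0.180 × 0.170 = 0.03060.
Expected number = 0.03060 × 2111 = 64.60 ≈ 65.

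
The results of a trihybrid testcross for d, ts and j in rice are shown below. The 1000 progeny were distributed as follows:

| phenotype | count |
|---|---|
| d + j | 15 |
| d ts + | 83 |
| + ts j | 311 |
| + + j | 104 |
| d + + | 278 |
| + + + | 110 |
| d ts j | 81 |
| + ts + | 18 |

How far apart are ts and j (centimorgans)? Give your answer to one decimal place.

The two most frequent reciprocal classes, + ts j and d + +, are the parental types, so the F1 was + ts j / d + +.
The two rarest classes, + ts + and d + j, are the double crossovers. Comparing them with the parentals, only the j allele has switched, so j is the middle locus and the order is ts – j – d.
Crossovers in the ts–j interval produce the single-crossover classes + + j and d ts + (104 + 83 = 187) plus the double crossovers (33).
RF(ts–j) = (187 + 33) / 1000 = 220/1000 = 0.2200 → 22.0 centimorgans.

22.0 centimorgans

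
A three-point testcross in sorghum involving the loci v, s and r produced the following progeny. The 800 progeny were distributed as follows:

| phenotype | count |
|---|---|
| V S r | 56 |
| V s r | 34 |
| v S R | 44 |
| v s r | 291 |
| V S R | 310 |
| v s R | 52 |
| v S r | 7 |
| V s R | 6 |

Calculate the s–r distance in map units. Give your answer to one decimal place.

The two most frequent reciprocal classes, v s r and V S R, are the parental types, so the F1 was v s r / V S R.
The two rarest classes, v S r and V s R, are the double crossovers. Comparing them with the parentals, only the s allele has switched, so s is the middle locus and the order is v – s – r.
Crossovers in the s–r interval produce the single-crossover classes v s R and V S r (52 + 56 = 108) plus the double crossovers (13).
RF(s–r) = (108 + 13) / 800 = 121/800 = 0.1512 → 15.1 map units.

15.1 map units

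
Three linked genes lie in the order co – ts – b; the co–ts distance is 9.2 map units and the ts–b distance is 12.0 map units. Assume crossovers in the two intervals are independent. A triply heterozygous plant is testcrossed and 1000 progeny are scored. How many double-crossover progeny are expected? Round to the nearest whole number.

11

Map distances give recombination frequencies of 0.092 and 0.120 for the two intervals.
With no interference, expected double-crossover frequency = 0.092 × 0.120 = 0.01104.
Expected number = 0.01104 × 1000 = 11.04 ≈ 11.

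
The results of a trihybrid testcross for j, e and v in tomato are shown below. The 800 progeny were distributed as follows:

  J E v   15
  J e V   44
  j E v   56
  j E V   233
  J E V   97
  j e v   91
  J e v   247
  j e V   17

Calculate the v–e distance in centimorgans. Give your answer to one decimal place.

16.5 centimorgans

The two most frequent reciprocal classes, j E V and J e v, are the parental types, so the F1 was j E V / J e v.
The two rarest classes, j e V and J E v, are the double crossovers. Comparing them with the parentals, only the e allele has switched, so e is the middle locus and the order is j – e – v.
Crossovers in the e–v interval produce the single-crossover classes j E v and J e V (56 + 44 = 100) plus the double crossovers (32).
RF(e–v) = (100 + 32) / 800 = 132/800 = 0.1650 → 16.5 centimorgans.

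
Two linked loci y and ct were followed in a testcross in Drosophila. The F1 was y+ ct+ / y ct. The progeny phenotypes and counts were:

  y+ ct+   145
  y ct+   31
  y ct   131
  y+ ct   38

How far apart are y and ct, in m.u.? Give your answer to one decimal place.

The recombinant classes are y+ ct and y ct+: 38 + 31 = 69.
Recombination frequency = 69/345 = 0.2000 ≈ 20.0%, i.e. 20.0 m.u.

20.0 m.u.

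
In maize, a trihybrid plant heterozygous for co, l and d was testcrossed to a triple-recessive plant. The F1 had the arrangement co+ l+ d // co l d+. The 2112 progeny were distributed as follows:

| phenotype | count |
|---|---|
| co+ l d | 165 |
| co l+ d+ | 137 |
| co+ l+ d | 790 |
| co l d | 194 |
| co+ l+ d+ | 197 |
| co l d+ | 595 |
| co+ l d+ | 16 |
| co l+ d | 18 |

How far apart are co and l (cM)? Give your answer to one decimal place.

15.9 cM

The two rarest classes, co l+ d and co+ l d+, are the double crossovers. Comparing them with the parentals, only the co allele has switched, so co is the middle locus and the order is l – co – d.
Crossovers in the l–co interval produce the single-crossover classes co+ l d and co l+ d+ (165 + 137 = 302) plus the double crossovers (34).
RF(l–co) = (302 + 34) / 2112 = 336/2112 = 0.1591 → 15.9 cM.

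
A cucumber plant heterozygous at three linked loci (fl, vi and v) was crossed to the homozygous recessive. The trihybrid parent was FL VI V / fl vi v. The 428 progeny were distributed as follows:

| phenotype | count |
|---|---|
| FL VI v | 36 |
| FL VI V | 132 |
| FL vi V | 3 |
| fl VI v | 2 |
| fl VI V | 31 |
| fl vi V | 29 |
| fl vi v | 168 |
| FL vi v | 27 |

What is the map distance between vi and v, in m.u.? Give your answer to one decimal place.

16.4 m.u.

The two rarest classes, FL vi V and fl VI v, are the double crossovers. Comparing them with the parentals, only the vi allele has switched, so vi is the middle locus and the order is fl – vi – v.
Crossovers in the vi–v interval produce the single-crossover classes FL VI v and fl vi V (36 + 29 = 65) plus the double crossovers (5).
RF(vi–v) = (65 + 5) / 428 = 70/428 = 0.1636 → 16.4 m.u.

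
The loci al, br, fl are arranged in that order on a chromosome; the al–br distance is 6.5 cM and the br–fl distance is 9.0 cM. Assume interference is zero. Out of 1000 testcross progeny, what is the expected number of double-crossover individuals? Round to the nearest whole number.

Map distances give recombination frequencies of 0.065 and 0.090 for the two intervals.
With no interference, expected double-crossover frequency = 0.065 × 0.090 = 0.00585.
Expected number = 0.00585 × 1000 = 5.85 ≈ 6.

6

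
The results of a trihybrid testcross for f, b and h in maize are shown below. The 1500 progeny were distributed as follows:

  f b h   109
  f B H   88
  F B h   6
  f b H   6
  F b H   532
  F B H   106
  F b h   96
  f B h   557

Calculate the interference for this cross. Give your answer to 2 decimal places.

0.60

The two most frequent reciprocal classes, F b H and f B h, are the parental types, so the F1 was F b H / f B h.
The two rarest classes, f b H and F B h, are the double crossovers. Comparing them with the parentals, only the f allele has switched, so f is the middle locus and the order is b – f – h.
b–f: (215 + 12)/1500 = 0.1513; f–h: (184 + 12)/1500 = 0.1307.
Expected DCO frequency = 0.1513 × 0.1307 ≈ 0.01977; observed = 12/1500 ≈ 0.00800.
Coefficient of coincidence = 0.00800/0.01977 ≈ 0.40; interference = 1 − 0.40 = 0.60.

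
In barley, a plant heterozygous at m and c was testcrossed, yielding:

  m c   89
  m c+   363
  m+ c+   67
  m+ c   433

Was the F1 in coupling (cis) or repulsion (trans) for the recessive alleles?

The two most frequent classes are m+ c (433) and m c+ (363); these are the parental (non-recombinant) types.
So the F1 carried m+ c on one chromosome and m c+ on the other — the recessive alleles are on opposite chromosomes (trans / repulsion).

trans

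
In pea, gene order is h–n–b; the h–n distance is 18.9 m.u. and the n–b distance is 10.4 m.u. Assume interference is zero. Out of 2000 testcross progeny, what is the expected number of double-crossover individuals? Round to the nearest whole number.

Map distances give recombination frequencies of 0.189 and 0.104 for the two intervals.
With no interference, expected double-crossover frequency = 0.189 × 0.104 = 0.01966.
Expected number = 0.01966 × 2000 = 39.31 ≈ 39.

39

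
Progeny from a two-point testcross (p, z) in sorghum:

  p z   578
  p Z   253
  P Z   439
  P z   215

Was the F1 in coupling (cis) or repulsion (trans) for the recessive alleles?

cis

The two most frequent classes are P Z (439) and p z (578); these are the parental (non-recombinant) types.
So the F1 carried P Z on one chromosome and p z on the other — the recessive alleles are on the same chromosome (cis / coupling).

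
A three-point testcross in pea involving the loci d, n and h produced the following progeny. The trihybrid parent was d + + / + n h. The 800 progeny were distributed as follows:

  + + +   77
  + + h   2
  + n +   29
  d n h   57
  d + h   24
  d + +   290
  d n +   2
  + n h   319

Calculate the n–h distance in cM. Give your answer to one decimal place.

7.1 cM

The two rarest classes, d n + and + + h, are the double crossovers. Comparing them with the parentals, only the n allele has switched, so n is the middle locus and the order is d – n – h.
Crossovers in the n–h interval produce the single-crossover classes d + h and + n + (24 + 29 = 53) plus the double crossovers (4).
RF(n–h) = (53 + 4) / 800 = 57/800 = 0.0712 → 7.1 cM.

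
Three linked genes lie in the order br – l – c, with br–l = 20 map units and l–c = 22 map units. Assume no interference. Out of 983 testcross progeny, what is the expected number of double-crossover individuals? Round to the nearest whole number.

Map distances give recombination frequencies of 0.200 and 0.220 for the two intervals.
With no interference, expected double-crossover frequency = 0.200 × 0.220 = 0.04400.
Expected number = 0.04400 × 983 = 43.25 ≈ 43.

43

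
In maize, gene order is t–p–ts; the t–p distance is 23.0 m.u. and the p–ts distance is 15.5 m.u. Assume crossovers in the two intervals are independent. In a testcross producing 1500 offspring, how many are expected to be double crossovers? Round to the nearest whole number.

53

Map distances give recombination frequencies of 0.230 and 0.155 for the two intervals.
With no interference, expected double-crossover frequency = 0.230 × 0.155 = 0.03565.
Expected number = 0.03565 × 1500 = 53.48 ≈ 53.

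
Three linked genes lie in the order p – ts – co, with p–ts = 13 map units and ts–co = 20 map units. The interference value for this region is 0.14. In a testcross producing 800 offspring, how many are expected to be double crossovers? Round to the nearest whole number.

18

Map distances give recombination frequencies of 0.130 and 0.200 for the two intervals.
With interference 0.14 (so coincidence = 0.86), expected double-crossover frequency = 0.130 × 0.200 × 0.86 = 0.02236.
Expected number = 0.02236 × 800 = 17.89 ≈ 18.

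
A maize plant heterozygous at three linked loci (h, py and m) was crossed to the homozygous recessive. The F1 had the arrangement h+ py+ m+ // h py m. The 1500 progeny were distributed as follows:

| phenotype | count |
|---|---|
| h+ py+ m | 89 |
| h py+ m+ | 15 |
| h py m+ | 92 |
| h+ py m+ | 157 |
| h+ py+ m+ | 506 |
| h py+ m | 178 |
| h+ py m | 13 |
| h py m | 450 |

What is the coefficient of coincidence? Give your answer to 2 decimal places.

0.55

The two rarest classes, h py+ m+ and h+ py m, are the double crossovers. Comparing them with the parentals, only the h allele has switched, so h is the middle locus and the order is m – h – py.
m–h: (181 + 28)/1500 = 0.1393; h–py: (335 + 28)/1500 = 0.2420.
Expected DCO frequency = 0.1393 × 0.2420 ≈ 0.03371; observed = 28/1500 ≈ 0.01867.
Coefficient of coincidence = 0.01867/0.03371 ≈ 0.55.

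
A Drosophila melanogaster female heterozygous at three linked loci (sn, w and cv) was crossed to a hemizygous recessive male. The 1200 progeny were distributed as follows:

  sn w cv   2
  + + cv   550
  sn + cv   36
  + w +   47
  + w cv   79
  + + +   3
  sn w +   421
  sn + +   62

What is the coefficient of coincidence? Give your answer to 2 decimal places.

The two most frequent reciprocal classes, + + cv and sn w +, are the parental types, so the F1 was + + cv / sn w +.
The two rarest classes, + + + and sn w cv, are the double crossovers. Comparing them with the parentals, only the cv allele has switched, so cv is the middle locus and the order is sn – cv – w.
sn–cv: (83 + 5)/1200 = 0.0733; cv–w: (141 + 5)/1200 = 0.1217.
Expected DCO frequency = 0.0733 × 0.1217 ≈ 0.00892; observed = 5/1200 ≈ 0.00417.
Coefficient of coincidence = 0.00417/0.00892 ≈ 0.47.

0.47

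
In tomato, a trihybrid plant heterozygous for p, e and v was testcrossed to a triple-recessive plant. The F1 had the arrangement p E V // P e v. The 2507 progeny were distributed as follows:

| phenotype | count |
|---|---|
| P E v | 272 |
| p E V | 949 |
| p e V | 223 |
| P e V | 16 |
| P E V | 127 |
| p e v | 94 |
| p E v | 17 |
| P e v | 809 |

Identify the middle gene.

v

The two rarest classes, p E v and P e V, are the double crossovers. Comparing them with the parentals, only the v allele has switched, so v is the middle locus and the order is p – v – e.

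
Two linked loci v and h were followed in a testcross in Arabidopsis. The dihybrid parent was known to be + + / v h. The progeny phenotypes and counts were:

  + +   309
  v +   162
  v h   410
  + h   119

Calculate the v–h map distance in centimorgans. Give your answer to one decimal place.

28.1 centimorgans

The recombinant classes are + h and v +: 119 + 162 = 281.
Recombination frequency = 281/1000 = 0.2810 ≈ 28.1%, i.e. 28.1 centimorgans.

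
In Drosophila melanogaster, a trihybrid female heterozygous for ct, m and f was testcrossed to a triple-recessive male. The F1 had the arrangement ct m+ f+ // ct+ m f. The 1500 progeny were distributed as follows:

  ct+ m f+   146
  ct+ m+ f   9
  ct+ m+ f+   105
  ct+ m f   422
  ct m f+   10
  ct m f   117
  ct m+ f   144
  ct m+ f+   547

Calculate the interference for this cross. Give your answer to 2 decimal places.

The two rarest classes, ct m f+ and ct+ m+ f, are the double crossovers. Comparing them with the parentals, only the m allele has switched, so m is the middle locus and the order is f – m – ct.
f–m: (290 + 19)/1500 = 0.2060; m–ct: (222 + 19)/1500 = 0.1607.
Expected DCO frequency = 0.2060 × 0.1607 ≈ 0.03310; observed = 19/1500 ≈ 0.01267.
Coefficient of coincidence = 0.01267/0.03310 ≈ 0.38; interference = 1 − 0.38 = 0.62.

0.62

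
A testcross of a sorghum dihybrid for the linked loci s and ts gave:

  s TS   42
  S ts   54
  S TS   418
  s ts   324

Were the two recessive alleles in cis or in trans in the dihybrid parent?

cis

The two most frequent classes are S TS (418) and s ts (324); these are the parental (non-recombinant) types.
So the F1 carried S TS on one chromosome and s ts on the other — the recessive alleles are on the same chromosome (cis / coupling).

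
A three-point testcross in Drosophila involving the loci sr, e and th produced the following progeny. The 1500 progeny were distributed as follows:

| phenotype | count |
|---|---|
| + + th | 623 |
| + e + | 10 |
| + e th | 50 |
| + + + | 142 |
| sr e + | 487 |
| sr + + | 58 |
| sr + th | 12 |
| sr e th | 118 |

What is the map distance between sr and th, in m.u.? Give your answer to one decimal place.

The two most frequent reciprocal classes, + + th and sr e +, are the parental types, so the F1 was + + th / sr e +.
The two rarest classes, sr + th and + e +, are the double crossovers. Comparing them with the parentals, only the sr allele has switched, so sr is the middle locus and the order is e – sr – th.
Crossovers in the sr–th interval produce the single-crossover classes + + + and sr e th (142 + 118 = 260) plus the double crossovers (22).
RF(sr–th) = (260 + 22) / 1500 = 282/1500 = 0.1880 → 18.8 m.u.

18.8 m.u.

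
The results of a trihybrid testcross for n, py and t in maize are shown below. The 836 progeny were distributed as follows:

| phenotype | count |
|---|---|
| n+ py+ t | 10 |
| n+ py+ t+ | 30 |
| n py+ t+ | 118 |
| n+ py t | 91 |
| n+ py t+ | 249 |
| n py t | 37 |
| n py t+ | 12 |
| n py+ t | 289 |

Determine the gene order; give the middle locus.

n

The two most frequent reciprocal classes, n+ py t+ and n py+ t, are the parental types, so the F1 was n+ py t+ / n py+ t.
The two rarest classes, n py t+ and n+ py+ t, are the double crossovers. Comparing them with the parentals, only the n allele has switched, so n is the middle locus and the order is t – n – py.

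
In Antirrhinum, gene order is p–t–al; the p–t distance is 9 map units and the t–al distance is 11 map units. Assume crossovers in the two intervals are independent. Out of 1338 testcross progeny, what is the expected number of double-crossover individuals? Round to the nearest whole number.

Map distances give recombination frequencies of 0.090 and 0.110 for the two intervals.
With no interference, expected double-crossover frequency = 0.090 × 0.110 = 0.00990.
Expected number = 0.00990 × 1338 = 13.25 ≈ 13.

13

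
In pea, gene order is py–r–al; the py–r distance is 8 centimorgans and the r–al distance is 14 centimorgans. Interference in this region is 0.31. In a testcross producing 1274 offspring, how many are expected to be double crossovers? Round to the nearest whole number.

Map distances give recombination frequencies of 0.080 and 0.140 for the two intervals.
With interference 0.31 (so coincidence = 0.69), expected double-crossover frequency = 0.080 × 0.140 × 0.69 = 0.00773.
Expected number = 0.00773 × 1274 = 9.85 ≈ 10.

10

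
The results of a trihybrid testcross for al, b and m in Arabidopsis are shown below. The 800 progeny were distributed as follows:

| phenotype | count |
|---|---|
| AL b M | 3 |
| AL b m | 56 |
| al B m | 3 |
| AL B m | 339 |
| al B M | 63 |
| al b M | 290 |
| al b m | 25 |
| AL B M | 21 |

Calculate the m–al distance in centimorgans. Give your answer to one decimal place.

6.5 centimorgans

The two most frequent reciprocal classes, AL B m and al b M, are the parental types, so the F1 was AL B m / al b M.
The two rarest classes, al B m and AL b M, are the double crossovers. Comparing them with the parentals, only the al allele has switched, so al is the middle locus and the order is m – al – b.
Crossovers in the m–al interval produce the single-crossover classes AL B M and al b m (21 + 25 = 46) plus the double crossovers (6).
RF(m–al) = (46 + 6) / 800 = 52/800 = 0.0650 → 6.5 centimorgans.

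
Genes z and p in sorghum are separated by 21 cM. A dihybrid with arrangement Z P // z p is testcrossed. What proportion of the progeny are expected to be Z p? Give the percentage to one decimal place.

10.5%

A map distance of 21 cM corresponds to a recombination frequency of 0.210.
The F1 is Z P / z p, so Z p is a recombinant gamete class with expected frequency r/2 = 0.210/2 = 0.1050.
That is 0.1050 = 10.5% of the progeny.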